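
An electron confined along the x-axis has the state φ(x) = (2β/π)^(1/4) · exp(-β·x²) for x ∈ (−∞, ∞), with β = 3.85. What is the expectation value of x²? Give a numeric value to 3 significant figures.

0.0649

⟨x²⟩ = ∫ x²·|φ|² dx (integrals over the domain).
Gaussian moments: ∫x^(2j)·e^(−2βx²) dx = (2j−1)!!/(4β)^j · √(π/(2β)), odd powers integrate to 0; here √(π/(2β)) = 0.63875.
⟨x²⟩ = 0.064935.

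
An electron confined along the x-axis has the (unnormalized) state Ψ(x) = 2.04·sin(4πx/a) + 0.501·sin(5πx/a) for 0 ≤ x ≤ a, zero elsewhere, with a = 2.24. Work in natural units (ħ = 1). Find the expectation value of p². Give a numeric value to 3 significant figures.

p² Ψ = −ħ² d²Ψ/dx²; ⟨p²⟩ = −ħ² ∫ Ψ*·Ψ'' dx / ∫|Ψ|² dx.
d²/dx² sin(jπx/a) = −(jπ/a)²·sin(jπx/a); on 0 ≤ x ≤ a, ∫sin²(jπx/a) dx = a/2 and ∫sin(jπx/a)·sin(lπx/a) dx = 0 for j ≠ l, so only diagonal terms survive in ∫|Ψ|² and ∫Ψ·Ψ″; ∫Ψ·Ψ′ dx = [Ψ²/2] between the walls = 0.
State is unnormalized: ∫|Ψ|² dx = 4.9421, and ∫Ψ*·(−ħ² Ψ'') dx = 160.51, so ⟨p²⟩ = 160.51 / 4.9421.
⟨p²⟩ = 32.479.

32.5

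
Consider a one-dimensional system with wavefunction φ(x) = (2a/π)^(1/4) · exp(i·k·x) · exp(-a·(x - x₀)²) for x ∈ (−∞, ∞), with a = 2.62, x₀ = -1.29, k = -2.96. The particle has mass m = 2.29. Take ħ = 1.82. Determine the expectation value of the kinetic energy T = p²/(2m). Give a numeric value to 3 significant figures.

T = −(ħ²/2m) d²/dx², so ⟨T⟩ = −(ħ²/2m) ∫ φ*·φ'' dx; with m = 2.29.
Gaussian moments (u = x − x₀): ∫u^(2j)·e^(−2au²) du = (2j−1)!!/(4a)^j · √(π/(2a)), odd powers integrate to 0; here √(π/(2a)) = 0.77430. Derivatives: φ′ = (ik − 2au)·φ, φ″ = ((ik − 2au)² − 2a)·φ; the odd-in-u pieces drop out.
⟨T⟩ = 8.2315.

8.23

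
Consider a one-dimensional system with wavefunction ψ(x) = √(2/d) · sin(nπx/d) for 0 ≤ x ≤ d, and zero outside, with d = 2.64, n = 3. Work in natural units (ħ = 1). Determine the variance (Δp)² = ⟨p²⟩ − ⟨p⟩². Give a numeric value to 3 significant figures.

Compute ⟨p⟩ and ⟨p²⟩ separately; (Δp)² = ⟨p²⟩ − ⟨p⟩².
d/dx sin(nπx/d) = (nπ/d)·cos(nπx/d) and d²/dx² sin(nπx/d) = −(nπ/d)²·sin(nπx/d); on 0 ≤ x ≤ d, ∫sin²(nπx/d) dx = d/2 and ∫sin(nπx/d)·cos(nπx/d) dx = 0.
⟨p⟩ = 0.0000 and ⟨p²⟩ = 12.745.
(Δp)² = 12.745 − (0.0000)² = 12.745.

12.7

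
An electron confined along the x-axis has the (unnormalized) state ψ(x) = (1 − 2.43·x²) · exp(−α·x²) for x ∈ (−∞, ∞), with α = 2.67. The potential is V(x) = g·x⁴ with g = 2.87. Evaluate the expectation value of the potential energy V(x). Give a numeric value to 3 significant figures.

⟨V⟩ = ∫ V(x)·|ψ|² dx / ∫|ψ|² dx.
Expand each integrand as polynomial × e^(−2αx²) and use ∫x^(2j)·e^(−2αx²) dx = (2j−1)!!/(4α)^j · √(π/(2α)), odd powers → 0; here √(π/(2α)) = 0.76702.
State is unnormalized: ∫|ψ|² dx = 0.53710, and ∫ψ*·V(x)·ψ dx = 0.031070, so ⟨V⟩ = 0.031070 / 0.53710.
⟨V⟩ = 0.057848.

0.0578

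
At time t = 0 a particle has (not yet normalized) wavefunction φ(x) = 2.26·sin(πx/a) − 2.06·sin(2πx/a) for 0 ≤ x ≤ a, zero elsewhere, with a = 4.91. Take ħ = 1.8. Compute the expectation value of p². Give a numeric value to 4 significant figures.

3.132

p² φ = −ħ² d²φ/dx²; ⟨p²⟩ = −ħ² ∫ φ*·φ'' dx / ∫|φ|² dx.
d²/dx² sin(jπx/a) = −(jπ/a)²·sin(jπx/a); on 0 ≤ x ≤ a, ∫sin²(jπx/a) dx = a/2 and ∫sin(jπx/a)·sin(lπx/a) dx = 0 for j ≠ l, so only diagonal terms survive in ∫|φ|² and ∫φ·φ″; ∫φ·φ′ dx = [φ²/2] between the walls = 0.
State is unnormalized: ∫|φ|² dx = 22.957, and ∫φ*·(−ħ² φ'') dx = 71.907, so ⟨p²⟩ = 71.907 / 22.957.
⟨p²⟩ = 3.1322.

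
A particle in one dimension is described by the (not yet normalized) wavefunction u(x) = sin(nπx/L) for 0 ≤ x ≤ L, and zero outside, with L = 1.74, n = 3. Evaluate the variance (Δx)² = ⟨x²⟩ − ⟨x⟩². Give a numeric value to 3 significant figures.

Compute ⟨x⟩ and ⟨x²⟩ separately, then (Δx)² = ⟨x²⟩ − ⟨x⟩².
With sin²θ = (1 − cos2θ)/2 on 0 ≤ x ≤ L: ∫sin²(nπx/L) dx = L/2, ∫x·sin²(nπx/L) dx = L²/4, ∫x²·sin²(nπx/L) dx = L³·(1/6 − 1/(4n²π²)); higher powers xᵏ the same way, integrating xᵏ·cos(2nπx/L) by parts.
Normalization: ∫|u|² dx = 0.87000.
⟨x⟩ = 0.87000 and ⟨x²⟩ = 0.99216.
(Δx)² = 0.99216 − (0.87000)² = 0.23526.

0.235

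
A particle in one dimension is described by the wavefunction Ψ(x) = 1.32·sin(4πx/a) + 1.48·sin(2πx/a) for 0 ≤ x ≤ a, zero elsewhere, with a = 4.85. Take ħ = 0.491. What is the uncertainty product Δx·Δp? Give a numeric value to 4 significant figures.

1.628

Δx = √(⟨x²⟩−⟨x⟩²), Δp = √(⟨p²⟩−⟨p⟩²).
On 0 ≤ x ≤ a (j ≠ l): ∫sin²(jπx/a) dx = a/2, ∫sin(jπx/a)·sin(lπx/a) dx = 0; diagonal moments ∫x·sin²(jπx/a) dx = a²/4, ∫x²·sin²(jπx/a) dx = a³·(1/6 − 1/(4j²π²)); cross terms ∫x·sin(jπx/a)·sin(lπx/a) dx = 0 for j + l even and −4jla²/(π²(j² − l²)²) for j + l odd, ∫x²·sin(jπx/a)·sin(lπx/a) dx = (−1)^(j+l)·4jla³/(π²(j² − l²)²); higher powers the same way via product-to-sum and parts. d²/dx² sin(jπx/a) = −(jπ/a)²·sin(jπx/a); on 0 ≤ x ≤ a, ∫sin²(jπx/a) dx = a/2 and ∫sin(jπx/a)·sin(lπx/a) dx = 0 for j ≠ l, so only diagonal terms survive in ∫|Ψ|² and ∫Ψ·Ψ″; ∫Ψ·Ψ′ dx = [Ψ²/2] between the walls = 0.
Normalization: ∫|Ψ|² dx = 9.5370.
⟨x⟩ = 2.4250, ⟨x²⟩ = 8.6943 ⇒ Δx = 1.6774.
⟨p⟩ = 0.0000, ⟨p²⟩ = 0.94239 ⇒ Δp = 0.97077.
Δx·Δp = 1.6284.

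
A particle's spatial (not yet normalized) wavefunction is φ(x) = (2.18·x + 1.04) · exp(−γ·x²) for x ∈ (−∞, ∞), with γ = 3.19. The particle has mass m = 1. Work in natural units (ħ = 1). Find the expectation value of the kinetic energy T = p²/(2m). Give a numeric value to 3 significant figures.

T = −(ħ²/2m) d²/dx², so ⟨T⟩ = −(ħ²/2m) ∫ φ*·φ'' dx / ∫|φ|² dx; with m = 1.
Expand each integrand as polynomial × e^(−2γx²) and use ∫x^(2j)·e^(−2γx²) dx = (2j−1)!!/(4γ)^j · √(π/(2γ)), odd powers → 0; here √(π/(2γ)) = 0.70172. Differentiate with the product rule, d/dx e^(−γx²) = −2γx·e^(−γx²).
State is unnormalized: ∫|φ|² dx = 1.0203, and ∫φ*·(−ħ²/2m · φ'') dx = 2.4611, so ⟨T⟩ = 2.4611 / 1.0203.
⟨T⟩ = 2.4121.

2.41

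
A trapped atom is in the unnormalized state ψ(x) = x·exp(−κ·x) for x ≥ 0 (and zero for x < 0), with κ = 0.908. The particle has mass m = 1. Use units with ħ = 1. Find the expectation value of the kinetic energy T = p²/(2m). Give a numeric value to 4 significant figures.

T = −(ħ²/2m) d²/dx², so ⟨T⟩ = −(ħ²/2m) ∫ ψ*·ψ'' dx / ∫|ψ|² dx; with m = 1.
Differentiate x·exp(−κ·x) with the product rule; every integrand then reduces to terms xʲ·e^(−2κx) on [0, ∞), with ∫₀^∞ xʲ·e^(−2κx) dx = j!/(2κ)^(j+1).
State is unnormalized: ∫|ψ|² dx = 0.33395, and ∫ψ*·(−ħ²/2m · ψ'') dx = 0.13767, so ⟨T⟩ = 0.13767 / 0.33395.
⟨T⟩ = 0.41223.

0.4122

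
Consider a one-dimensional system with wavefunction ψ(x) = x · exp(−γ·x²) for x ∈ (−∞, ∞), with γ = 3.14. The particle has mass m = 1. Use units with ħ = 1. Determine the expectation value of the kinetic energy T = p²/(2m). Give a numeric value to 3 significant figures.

T = −(ħ²/2m) d²/dx², so ⟨T⟩ = −(ħ²/2m) ∫ ψ*·ψ'' dx / ∫|ψ|² dx; with m = 1.
Expand each integrand as polynomial × e^(−2γx²) and use ∫x^(2j)·e^(−2γx²) dx = (2j−1)!!/(4γ)^j · √(π/(2γ)), odd powers → 0; here √(π/(2γ)) = 0.70729. Differentiate with the product rule, d/dx e^(−γx²) = −2γx·e^(−γx²).
State is unnormalized: ∫|ψ|² dx = 0.056313, and ∫ψ*·(−ħ²/2m · ψ'') dx = 0.26523, so ⟨T⟩ = 0.26523 / 0.056313.
⟨T⟩ = 4.7100.

4.71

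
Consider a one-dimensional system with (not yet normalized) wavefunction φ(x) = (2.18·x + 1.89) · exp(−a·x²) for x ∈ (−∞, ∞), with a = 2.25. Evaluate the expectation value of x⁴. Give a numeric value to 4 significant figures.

⟨x⁴⟩ = ∫ x⁴·|φ|² dx / ∫|φ|² dx (integrals over the domain).
Expand each integrand as polynomial × e^(−2ax²) and use ∫x^(2j)·e^(−2ax²) dx = (2j−1)!!/(4a)^j · √(π/(2a)), odd powers → 0; here √(π/(2a)) = 0.83554.
State is unnormalized: ∫|φ|² dx = 3.4258, and ∫φ*·x⁴·φ dx = 0.19225, so ⟨x⁴⟩ = 0.19225 / 3.4258.
⟨x⁴⟩ = 0.056117.

0.05612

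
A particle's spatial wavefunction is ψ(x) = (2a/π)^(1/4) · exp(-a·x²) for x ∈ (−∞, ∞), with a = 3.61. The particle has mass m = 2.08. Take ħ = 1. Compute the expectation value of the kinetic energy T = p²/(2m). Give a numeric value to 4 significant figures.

T = −(ħ²/2m) d²/dx², so ⟨T⟩ = −(ħ²/2m) ∫ ψ*·ψ'' dx; with m = 2.08.
Gaussian moments: ∫x^(2j)·e^(−2ax²) dx = (2j−1)!!/(4a)^j · √(π/(2a)), odd powers integrate to 0; here √(π/(2a)) = 0.65964. Derivatives: d/dx e^(−ax²) = −2ax·e^(−ax²), d²/dx² e^(−ax²) = (4a²x² − 2a)·e^(−ax²).
⟨T⟩ = 0.86779.

0.8678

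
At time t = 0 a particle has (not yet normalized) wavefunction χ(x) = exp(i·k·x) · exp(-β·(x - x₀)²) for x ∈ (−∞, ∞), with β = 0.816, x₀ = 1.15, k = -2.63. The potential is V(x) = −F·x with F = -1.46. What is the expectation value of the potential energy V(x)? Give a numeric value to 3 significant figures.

1.68

⟨V⟩ = ∫ V(x)·|χ|² dx / ∫|χ|² dx.
Gaussian moments (u = x − x₀): ∫u^(2j)·e^(−2βu²) du = (2j−1)!!/(4β)^j · √(π/(2β)), odd powers integrate to 0; here √(π/(2β)) = 1.3874.
State is unnormalized: ∫|χ|² dx = 1.3874, and ∫χ*·V(x)·χ dx = 2.3295, so ⟨V⟩ = 2.3295 / 1.3874.
⟨V⟩ = 1.6790.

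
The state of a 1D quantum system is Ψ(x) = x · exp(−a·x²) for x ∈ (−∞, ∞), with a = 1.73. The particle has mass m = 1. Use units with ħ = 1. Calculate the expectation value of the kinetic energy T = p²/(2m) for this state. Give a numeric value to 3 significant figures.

T = −(ħ²/2m) d²/dx², so ⟨T⟩ = −(ħ²/2m) ∫ Ψ*·Ψ'' dx / ∫|Ψ|² dx; with m = 1.
Expand each integrand as polynomial × e^(−2ax²) and use ∫x^(2j)·e^(−2ax²) dx = (2j−1)!!/(4a)^j · √(π/(2a)), odd powers → 0; here √(π/(2a)) = 0.95288. Differentiate with the product rule, d/dx e^(−ax²) = −2ax·e^(−ax²).
State is unnormalized: ∫|Ψ|² dx = 0.13770, and ∫Ψ*·(−ħ²/2m · Ψ'') dx = 0.35733, so ⟨T⟩ = 0.35733 / 0.13770.
⟨T⟩ = 2.5950.

2.60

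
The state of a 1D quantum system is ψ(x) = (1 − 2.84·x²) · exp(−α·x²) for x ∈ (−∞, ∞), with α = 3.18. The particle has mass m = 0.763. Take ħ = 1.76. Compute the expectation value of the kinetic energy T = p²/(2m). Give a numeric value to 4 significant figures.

16.49

T = −(ħ²/2m) d²/dx², so ⟨T⟩ = −(ħ²/2m) ∫ ψ*·ψ'' dx / ∫|ψ|² dx; with m = 0.763.
Expand each integrand as polynomial × e^(−2αx²) and use ∫x^(2j)·e^(−2αx²) dx = (2j−1)!!/(4α)^j · √(π/(2α)), odd powers → 0; here √(π/(2α)) = 0.70282. Differentiate with the product rule, d/dx e^(−αx²) = −2αx·e^(−αx²).
State is unnormalized: ∫|ψ|² dx = 0.49409, and ∫ψ*·(−ħ²/2m · ψ'') dx = 8.1457, so ⟨T⟩ = 8.1457 / 0.49409.
⟨T⟩ = 16.486.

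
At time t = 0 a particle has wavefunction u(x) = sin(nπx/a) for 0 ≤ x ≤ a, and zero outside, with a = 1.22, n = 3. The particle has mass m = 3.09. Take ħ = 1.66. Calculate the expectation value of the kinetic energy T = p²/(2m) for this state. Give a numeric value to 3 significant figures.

26.6

T = −(ħ²/2m) d²/dx², so ⟨T⟩ = −(ħ²/2m) ∫ u*·u'' dx / ∫|u|² dx; with m = 3.09.
d/dx sin(nπx/a) = (nπ/a)·cos(nπx/a) and d²/dx² sin(nπx/a) = −(nπ/a)²·sin(nπx/a); on 0 ≤ x ≤ a, ∫sin²(nπx/a) dx = a/2 and ∫sin(nπx/a)·cos(nπx/a) dx = 0.
State is unnormalized: ∫|u|² dx = 0.61000, and ∫u*·(−ħ²/2m · u'') dx = 16.232, so ⟨T⟩ = 16.232 / 0.61000.
⟨T⟩ = 26.610.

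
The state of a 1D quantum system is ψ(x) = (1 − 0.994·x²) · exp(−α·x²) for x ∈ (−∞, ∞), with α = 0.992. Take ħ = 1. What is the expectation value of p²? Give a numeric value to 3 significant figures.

2.80

p² ψ = −ħ² d²ψ/dx²; ⟨p²⟩ = −ħ² ∫ ψ*·ψ'' dx / ∫|ψ|² dx.
Expand each integrand as polynomial × e^(−2αx²) and use ∫x^(2j)·e^(−2αx²) dx = (2j−1)!!/(4α)^j · √(π/(2α)), odd powers → 0; here √(π/(2α)) = 1.2584. Differentiate with the product rule, d/dx e^(−αx²) = −2αx·e^(−αx²).
State is unnormalized: ∫|ψ|² dx = 0.86480, and ∫ψ*·(−ħ² ψ'') dx = 2.4220, so ⟨p²⟩ = 2.4220 / 0.86480.
⟨p²⟩ = 2.8007.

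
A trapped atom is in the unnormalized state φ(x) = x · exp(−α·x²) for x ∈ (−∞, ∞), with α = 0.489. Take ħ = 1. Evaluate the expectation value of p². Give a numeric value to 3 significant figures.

p² φ = −ħ² d²φ/dx²; ⟨p²⟩ = −ħ² ∫ φ*·φ'' dx / ∫|φ|² dx.
Expand each integrand as polynomial × e^(−2αx²) and use ∫x^(2j)·e^(−2αx²) dx = (2j−1)!!/(4α)^j · √(π/(2α)), odd powers → 0; here √(π/(2α)) = 1.7923. Differentiate with the product rule, d/dx e^(−αx²) = −2αx·e^(−αx²).
State is unnormalized: ∫|φ|² dx = 0.91630, and ∫φ*·(−ħ² φ'') dx = 1.3442, so ⟨p²⟩ = 1.3442 / 0.91630.
⟨p²⟩ = 1.4670.

1.47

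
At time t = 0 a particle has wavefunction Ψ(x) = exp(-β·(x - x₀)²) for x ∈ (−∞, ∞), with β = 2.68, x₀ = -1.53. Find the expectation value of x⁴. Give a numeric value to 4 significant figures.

6.816

⟨x⁴⟩ = ∫ x⁴·|Ψ|² dx / ∫|Ψ|² dx (integrals over the domain).
Gaussian moments (u = x − x₀): ∫u^(2j)·e^(−2βu²) du = (2j−1)!!/(4β)^j · √(π/(2β)), odd powers integrate to 0; here √(π/(2β)) = 0.76558.
State is unnormalized: ∫|Ψ|² dx = 0.76558, and ∫Ψ*·x⁴·Ψ dx = 5.2183, so ⟨x⁴⟩ = 5.2183 / 0.76558.
⟨x⁴⟩ = 6.8161.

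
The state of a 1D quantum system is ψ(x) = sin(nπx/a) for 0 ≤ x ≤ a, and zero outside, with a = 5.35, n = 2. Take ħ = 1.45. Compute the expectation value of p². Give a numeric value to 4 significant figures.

2.900

p² ψ = −ħ² d²ψ/dx²; ⟨p²⟩ = −ħ² ∫ ψ*·ψ'' dx / ∫|ψ|² dx.
d/dx sin(nπx/a) = (nπ/a)·cos(nπx/a) and d²/dx² sin(nπx/a) = −(nπ/a)²·sin(nπx/a); on 0 ≤ x ≤ a, ∫sin²(nπx/a) dx = a/2 and ∫sin(nπx/a)·cos(nπx/a) dx = 0.
State is unnormalized: ∫|ψ|² dx = 2.6750, and ∫ψ*·(−ħ² ψ'') dx = 7.7573, so ⟨p²⟩ = 7.7573 / 2.6750.
⟨p²⟩ = 2.8999.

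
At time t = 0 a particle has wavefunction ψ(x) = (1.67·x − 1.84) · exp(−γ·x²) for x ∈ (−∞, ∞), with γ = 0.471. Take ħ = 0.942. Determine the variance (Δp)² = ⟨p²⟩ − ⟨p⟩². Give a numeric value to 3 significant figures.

0.672

Compute ⟨p⟩ and ⟨p²⟩ separately; (Δp)² = ⟨p²⟩ − ⟨p⟩².
Expand each integrand as polynomial × e^(−2γx²) and use ∫x^(2j)·e^(−2γx²) dx = (2j−1)!!/(4γ)^j · √(π/(2γ)), odd powers → 0; here √(π/(2γ)) = 1.8262. Differentiate with the product rule, d/dx e^(−γx²) = −2γx·e^(−γx²).
Normalization: ∫|ψ|² dx = 8.8861.
⟨p⟩ = 0.0000 and ⟨p²⟩ = 0.67225.
(Δp)² = 0.67225 − (0.0000)² = 0.67225.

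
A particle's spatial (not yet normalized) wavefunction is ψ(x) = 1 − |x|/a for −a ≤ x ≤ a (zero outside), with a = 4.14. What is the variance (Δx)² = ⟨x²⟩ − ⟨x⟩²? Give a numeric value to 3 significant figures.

1.71

Compute ⟨x⟩ and ⟨x²⟩ separately, then (Δx)² = ⟨x²⟩ − ⟨x⟩².
ψ is even, so ∫ over [−a, a] = 2∫₀ᵃ with ψ = 1 − x/a there: ∫₀ᵃ (1 − x/a)² dx = a/3, ∫₀ᵃ x²(1 − x/a)² dx = a³/30, ∫₀ᵃ x⁴(1 − x/a)² dx = a⁵/105.
Normalization: ∫|ψ|² dx = 2.7600.
⟨x⟩ = 0.0000 and ⟨x²⟩ = 1.7140.
(Δx)² = 1.7140 − (0.0000)² = 1.7140.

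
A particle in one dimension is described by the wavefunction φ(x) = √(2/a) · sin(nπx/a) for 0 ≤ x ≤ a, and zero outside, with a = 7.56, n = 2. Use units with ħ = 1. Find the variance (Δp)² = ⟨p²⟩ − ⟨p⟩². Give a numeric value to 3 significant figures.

0.691

Compute ⟨p⟩ and ⟨p²⟩ separately; (Δp)² = ⟨p²⟩ − ⟨p⟩².
d/dx sin(nπx/a) = (nπ/a)·cos(nπx/a) and d²/dx² sin(nπx/a) = −(nπ/a)²·sin(nπx/a); on 0 ≤ x ≤ a, ∫sin²(nπx/a) dx = a/2 and ∫sin(nπx/a)·cos(nπx/a) dx = 0.
⟨p⟩ = 0.0000 and ⟨p²⟩ = 0.69074.
(Δp)² = 0.69074 − (0.0000)² = 0.69074.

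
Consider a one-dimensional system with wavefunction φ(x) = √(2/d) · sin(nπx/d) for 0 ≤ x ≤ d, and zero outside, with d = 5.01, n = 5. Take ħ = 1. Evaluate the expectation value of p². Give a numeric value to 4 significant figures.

p² φ = −ħ² d²φ/dx²; ⟨p²⟩ = −ħ² ∫ φ*·φ'' dx.
d/dx sin(nπx/d) = (nπ/d)·cos(nπx/d) and d²/dx² sin(nπx/d) = −(nπ/d)²·sin(nπx/d); on 0 ≤ x ≤ d, ∫sin²(nπx/d) dx = d/2 and ∫sin(nπx/d)·cos(nπx/d) dx = 0.
⟨p²⟩ = 9.8302.

9.830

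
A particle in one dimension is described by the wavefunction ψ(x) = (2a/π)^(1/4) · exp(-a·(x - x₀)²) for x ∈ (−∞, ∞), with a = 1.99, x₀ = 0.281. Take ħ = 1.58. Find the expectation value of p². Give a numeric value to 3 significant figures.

p² ψ = −ħ² d²ψ/dx²; ⟨p²⟩ = −ħ² ∫ ψ*·ψ'' dx.
Gaussian moments (u = x − x₀): ∫u^(2j)·e^(−2au²) du = (2j−1)!!/(4a)^j · √(π/(2a)), odd powers integrate to 0; here √(π/(2a)) = 0.88845. Derivatives: d/dx e^(−au²) = −2au·e^(−au²), d²/dx² e^(−au²) = (4a²u² − 2a)·e^(−au²).
⟨p²⟩ = 4.9678.

4.97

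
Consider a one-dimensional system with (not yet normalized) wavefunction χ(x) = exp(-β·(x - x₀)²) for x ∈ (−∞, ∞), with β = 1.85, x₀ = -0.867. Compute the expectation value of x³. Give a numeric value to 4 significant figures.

⟨x³⟩ = ∫ x³·|χ|² dx / ∫|χ|² dx (integrals over the domain).
Gaussian moments (u = x − x₀): ∫u^(2j)·e^(−2βu²) du = (2j−1)!!/(4β)^j · √(π/(2β)), odd powers integrate to 0; here √(π/(2β)) = 0.92145.
State is unnormalized: ∫|χ|² dx = 0.92145, and ∫χ*·x³·χ dx = -0.92440, so ⟨x³⟩ = -0.92440 / 0.92145.
⟨x³⟩ = -1.0032.

-1.003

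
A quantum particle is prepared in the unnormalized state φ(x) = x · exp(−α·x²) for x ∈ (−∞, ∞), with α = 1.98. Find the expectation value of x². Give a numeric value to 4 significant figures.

⟨x²⟩ = ∫ x²·|φ|² dx / ∫|φ|² dx (integrals over the domain).
Expand each integrand as polynomial × e^(−2αx²) and use ∫x^(2j)·e^(−2αx²) dx = (2j−1)!!/(4α)^j · √(π/(2α)), odd powers → 0; here √(π/(2α)) = 0.89069.
State is unnormalized: ∫|φ|² dx = 0.11246, and ∫φ*·x²·φ dx = 0.042599, so ⟨x²⟩ = 0.042599 / 0.11246.
⟨x²⟩ = 0.37879.

0.3788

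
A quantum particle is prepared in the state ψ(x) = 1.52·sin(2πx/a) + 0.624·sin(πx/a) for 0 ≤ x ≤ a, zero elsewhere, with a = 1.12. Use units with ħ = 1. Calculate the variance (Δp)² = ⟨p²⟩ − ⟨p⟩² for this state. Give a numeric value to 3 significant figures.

28.1

Compute ⟨p⟩ and ⟨p²⟩ separately; (Δp)² = ⟨p²⟩ − ⟨p⟩².
d²/dx² sin(jπx/a) = −(jπ/a)²·sin(jπx/a); on 0 ≤ x ≤ a, ∫sin²(jπx/a) dx = a/2 and ∫sin(jπx/a)·sin(lπx/a) dx = 0 for j ≠ l, so only diagonal terms survive in ∫|ψ|² and ∫ψ·ψ″; ∫ψ·ψ′ dx = [ψ²/2] between the walls = 0.
Normalization: ∫|ψ|² dx = 1.5119.
⟨p⟩ = 0.0000 and ⟨p²⟩ = 28.068.
(Δp)² = 28.068 − (0.0000)² = 28.068.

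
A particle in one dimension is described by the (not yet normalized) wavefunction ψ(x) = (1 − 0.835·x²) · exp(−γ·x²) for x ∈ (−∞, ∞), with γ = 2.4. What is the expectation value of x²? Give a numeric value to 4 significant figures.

⟨x²⟩ = ∫ x²·|ψ|² dx / ∫|ψ|² dx (integrals over the domain).
Expand each integrand as polynomial × e^(−2γx²) and use ∫x^(2j)·e^(−2γx²) dx = (2j−1)!!/(4γ)^j · √(π/(2γ)), odd powers → 0; here √(π/(2γ)) = 0.80901.
State is unnormalized: ∫|ψ|² dx = 0.68664, and ∫ψ*·x²·ψ dx = 0.049856, so ⟨x²⟩ = 0.049856 / 0.68664.
⟨x²⟩ = 0.072609.

0.07261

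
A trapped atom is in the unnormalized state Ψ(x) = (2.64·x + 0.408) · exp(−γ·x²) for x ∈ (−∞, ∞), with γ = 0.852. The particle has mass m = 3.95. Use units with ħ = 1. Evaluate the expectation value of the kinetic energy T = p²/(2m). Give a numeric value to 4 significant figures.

T = −(ħ²/2m) d²/dx², so ⟨T⟩ = −(ħ²/2m) ∫ Ψ*·Ψ'' dx / ∫|Ψ|² dx; with m = 3.95.
Expand each integrand as polynomial × e^(−2γx²) and use ∫x^(2j)·e^(−2γx²) dx = (2j−1)!!/(4γ)^j · √(π/(2γ)), odd powers → 0; here √(π/(2γ)) = 1.3578. Differentiate with the product rule, d/dx e^(−γx²) = −2γx·e^(−γx²).
State is unnormalized: ∫|Ψ|² dx = 3.0029, and ∫Ψ*·(−ħ²/2m · Ψ'') dx = 0.92280, so ⟨T⟩ = 0.92280 / 3.0029.
⟨T⟩ = 0.30731.

0.3073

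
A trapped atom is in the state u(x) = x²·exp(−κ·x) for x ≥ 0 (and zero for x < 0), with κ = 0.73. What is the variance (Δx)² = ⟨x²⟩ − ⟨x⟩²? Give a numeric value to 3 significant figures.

Compute ⟨x⟩ and ⟨x²⟩ separately, then (Δx)² = ⟨x²⟩ − ⟨x⟩².
Every integrand reduces to terms xʲ·e^(−2κx) on [0, ∞); use ∫₀^∞ xʲ·e^(−2κx) dx = j!/(2κ)^(j+1).
Normalization: ∫|u|² dx = 3.6178.
⟨x⟩ = 3.4247 and ⟨x²⟩ = 14.074.
(Δx)² = 14.074 − (3.4247)² = 2.3457.

2.35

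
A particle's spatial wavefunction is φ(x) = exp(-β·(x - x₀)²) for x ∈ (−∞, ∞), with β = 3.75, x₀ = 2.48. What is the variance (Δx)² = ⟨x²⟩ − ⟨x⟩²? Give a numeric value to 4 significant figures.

0.06667

Compute ⟨x⟩ and ⟨x²⟩ separately, then (Δx)² = ⟨x²⟩ − ⟨x⟩².
Gaussian moments (u = x − x₀): ∫u^(2j)·e^(−2βu²) du = (2j−1)!!/(4β)^j · √(π/(2β)), odd powers integrate to 0; here √(π/(2β)) = 0.64721.
Normalization: ∫|φ|² dx = 0.64721.
⟨x⟩ = 2.4800 and ⟨x²⟩ = 6.2171.
(Δx)² = 6.2171 − (2.4800)² = 0.066667.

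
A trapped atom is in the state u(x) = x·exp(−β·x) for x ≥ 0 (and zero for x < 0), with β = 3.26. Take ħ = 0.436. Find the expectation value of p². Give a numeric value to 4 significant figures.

p² u = −ħ² d²u/dx²; ⟨p²⟩ = −ħ² ∫ u*·u'' dx / ∫|u|² dx.
Differentiate x·exp(−β·x) with the product rule; every integrand then reduces to terms xʲ·e^(−2βx) on [0, ∞), with ∫₀^∞ xʲ·e^(−2βx) dx = j!/(2β)^(j+1).
State is unnormalized: ∫|u|² dx = 0.0072158, and ∫u*·(−ħ² u'') dx = 0.014578, so ⟨p²⟩ = 0.014578 / 0.0072158.
⟨p²⟩ = 2.0203.

2.020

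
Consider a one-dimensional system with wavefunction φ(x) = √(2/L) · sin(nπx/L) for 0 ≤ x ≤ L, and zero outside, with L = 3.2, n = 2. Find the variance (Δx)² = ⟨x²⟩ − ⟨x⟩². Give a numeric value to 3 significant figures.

0.724

Compute ⟨x⟩ and ⟨x²⟩ separately, then (Δx)² = ⟨x²⟩ − ⟨x⟩².
With sin²θ = (1 − cos2θ)/2 on 0 ≤ x ≤ L: ∫sin²(nπx/L) dx = L/2, ∫x·sin²(nπx/L) dx = L²/4, ∫x²·sin²(nπx/L) dx = L³·(1/6 − 1/(4n²π²)); higher powers xᵏ the same way, integrating xᵏ·cos(2nπx/L) by parts.
⟨x⟩ = 1.6000 and ⟨x²⟩ = 3.2836.
(Δx)² = 3.2836 − (1.6000)² = 0.72364.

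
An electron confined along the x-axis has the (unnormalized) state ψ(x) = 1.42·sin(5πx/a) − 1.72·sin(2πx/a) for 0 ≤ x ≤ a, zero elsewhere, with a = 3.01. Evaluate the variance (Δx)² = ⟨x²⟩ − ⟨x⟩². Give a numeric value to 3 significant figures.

0.676

Compute ⟨x⟩ and ⟨x²⟩ separately, then (Δx)² = ⟨x²⟩ − ⟨x⟩².
On 0 ≤ x ≤ a (j ≠ l): ∫sin²(jπx/a) dx = a/2, ∫sin(jπx/a)·sin(lπx/a) dx = 0; diagonal moments ∫x·sin²(jπx/a) dx = a²/4, ∫x²·sin²(jπx/a) dx = a³·(1/6 − 1/(4j²π²)); cross terms ∫x·sin(jπx/a)·sin(lπx/a) dx = 0 for j + l even and −4jla²/(π²(j² − l²)²) for j + l odd, ∫x²·sin(jπx/a)·sin(lπx/a) dx = (−1)^(j+l)·4jla³/(π²(j² − l²)²); higher powers the same way via product-to-sum and parts.
Normalization: ∫|ψ|² dx = 7.4871.
⟨x⟩ = 1.5593 and ⟨x²⟩ = 3.1079.
(Δx)² = 3.1079 − (1.5593)² = 0.67638.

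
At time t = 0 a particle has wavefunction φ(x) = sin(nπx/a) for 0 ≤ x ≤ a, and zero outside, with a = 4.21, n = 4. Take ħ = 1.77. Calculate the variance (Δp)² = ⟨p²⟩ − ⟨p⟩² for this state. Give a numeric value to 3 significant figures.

Compute ⟨p⟩ and ⟨p²⟩ separately; (Δp)² = ⟨p²⟩ − ⟨p⟩².
d/dx sin(nπx/a) = (nπ/a)·cos(nπx/a) and d²/dx² sin(nπx/a) = −(nπ/a)²·sin(nπx/a); on 0 ≤ x ≤ a, ∫sin²(nπx/a) dx = a/2 and ∫sin(nπx/a)·cos(nπx/a) dx = 0.
Normalization: ∫|φ|² dx = 2.1050.
⟨p⟩ = 0.0000 and ⟨p²⟩ = 27.913.
(Δp)² = 27.913 − (0.0000)² = 27.913.

27.9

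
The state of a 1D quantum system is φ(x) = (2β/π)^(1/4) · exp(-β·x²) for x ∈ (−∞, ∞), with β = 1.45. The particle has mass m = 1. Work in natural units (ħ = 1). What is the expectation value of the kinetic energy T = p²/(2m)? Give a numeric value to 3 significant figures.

0.725

T = −(ħ²/2m) d²/dx², so ⟨T⟩ = −(ħ²/2m) ∫ φ*·φ'' dx; with m = 1.
Gaussian moments: ∫x^(2j)·e^(−2βx²) dx = (2j−1)!!/(4β)^j · √(π/(2β)), odd powers integrate to 0; here √(π/(2β)) = 1.0408. Derivatives: d/dx e^(−βx²) = −2βx·e^(−βx²), d²/dx² e^(−βx²) = (4β²x² − 2β)·e^(−βx²).
⟨T⟩ = 0.72500.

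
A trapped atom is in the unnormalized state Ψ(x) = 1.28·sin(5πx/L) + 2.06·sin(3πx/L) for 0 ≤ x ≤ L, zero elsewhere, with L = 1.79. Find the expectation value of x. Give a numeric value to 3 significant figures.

⟨x⟩ = ∫ x·|Ψ|² dx / ∫|Ψ|² dx (integrals over the domain).
On 0 ≤ x ≤ L (j ≠ l): ∫sin²(jπx/L) dx = L/2, ∫sin(jπx/L)·sin(lπx/L) dx = 0; diagonal moments ∫x·sin²(jπx/L) dx = L²/4, ∫x²·sin²(jπx/L) dx = L³·(1/6 − 1/(4j²π²)); cross terms ∫x·sin(jπx/L)·sin(lπx/L) dx = 0 for j + l even and −4jlL²/(π²(j² − l²)²) for j + l odd, ∫x²·sin(jπx/L)·sin(lπx/L) dx = (−1)^(j+l)·4jlL³/(π²(j² − l²)²); higher powers the same way via product-to-sum and parts.
State is unnormalized: ∫|Ψ|² dx = 5.2644, and ∫Ψ*·x·Ψ dx = 4.7116, so ⟨x⟩ = 4.7116 / 5.2644.
⟨x⟩ = 0.89500.

0.895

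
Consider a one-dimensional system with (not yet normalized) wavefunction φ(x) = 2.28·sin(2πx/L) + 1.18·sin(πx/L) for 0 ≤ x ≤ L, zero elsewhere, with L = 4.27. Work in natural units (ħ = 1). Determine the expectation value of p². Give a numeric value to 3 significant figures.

1.82

p² φ = −ħ² d²φ/dx²; ⟨p²⟩ = −ħ² ∫ φ*·φ'' dx / ∫|φ|² dx.
d²/dx² sin(jπx/L) = −(jπ/L)²·sin(jπx/L); on 0 ≤ x ≤ L, ∫sin²(jπx/L) dx = L/2 and ∫sin(jπx/L)·sin(lπx/L) dx = 0 for j ≠ l, so only diagonal terms survive in ∫|φ|² and ∫φ·φ″; ∫φ·φ′ dx = [φ²/2] between the walls = 0.
State is unnormalized: ∫|φ|² dx = 14.071, and ∫φ*·(−ħ² φ'') dx = 25.640, so ⟨p²⟩ = 25.640 / 14.071.
⟨p²⟩ = 1.8222.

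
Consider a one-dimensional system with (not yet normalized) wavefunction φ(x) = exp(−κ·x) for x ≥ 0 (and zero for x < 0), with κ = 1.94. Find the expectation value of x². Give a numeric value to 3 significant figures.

⟨x²⟩ = ∫ x²·|φ|² dx / ∫|φ|² dx (integrals over the domain).
Every integrand reduces to terms xʲ·e^(−2κx) on [0, ∞); use ∫₀^∞ xʲ·e^(−2κx) dx = j!/(2κ)^(j+1).
State is unnormalized: ∫|φ|² dx = 0.25773, and ∫φ*·x²·φ dx = 0.034240, so ⟨x²⟩ = 0.034240 / 0.25773.
⟨x²⟩ = 0.13285.

0.133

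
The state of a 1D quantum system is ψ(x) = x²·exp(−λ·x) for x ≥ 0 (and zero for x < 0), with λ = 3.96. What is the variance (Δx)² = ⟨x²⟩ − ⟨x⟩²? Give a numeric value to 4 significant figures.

Compute ⟨x⟩ and ⟨x²⟩ separately, then (Δx)² = ⟨x²⟩ − ⟨x⟩².
Every integrand reduces to terms xʲ·e^(−2λx) on [0, ∞); use ∫₀^∞ xʲ·e^(−2λx) dx = j!/(2λ)^(j+1).
Normalization: ∫|ψ|² dx = 0.00077017.
⟨x⟩ = 0.63131 and ⟨x²⟩ = 0.47827.
(Δx)² = 0.47827 − (0.63131)² = 0.079711.

0.07971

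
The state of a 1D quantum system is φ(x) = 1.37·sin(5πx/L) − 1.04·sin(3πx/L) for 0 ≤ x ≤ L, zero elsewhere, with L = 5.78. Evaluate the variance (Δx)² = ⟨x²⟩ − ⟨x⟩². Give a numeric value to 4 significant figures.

Compute ⟨x⟩ and ⟨x²⟩ separately, then (Δx)² = ⟨x²⟩ − ⟨x⟩².
On 0 ≤ x ≤ L (j ≠ l): ∫sin²(jπx/L) dx = L/2, ∫sin(jπx/L)·sin(lπx/L) dx = 0; diagonal moments ∫x·sin²(jπx/L) dx = L²/4, ∫x²·sin²(jπx/L) dx = L³·(1/6 − 1/(4j²π²)); cross terms ∫x·sin(jπx/L)·sin(lπx/L) dx = 0 for j + l even and −4jlL²/(π²(j² − l²)²) for j + l odd, ∫x²·sin(jπx/L)·sin(lπx/L) dx = (−1)^(j+l)·4jlL³/(π²(j² − l²)²); higher powers the same way via product-to-sum and parts.
Normalization: ∫|φ|² dx = 8.5501.
⟨x⟩ = 2.8900 and ⟨x²⟩ = 9.4961.
(Δx)² = 9.4961 − (2.8900)² = 1.1440.

1.144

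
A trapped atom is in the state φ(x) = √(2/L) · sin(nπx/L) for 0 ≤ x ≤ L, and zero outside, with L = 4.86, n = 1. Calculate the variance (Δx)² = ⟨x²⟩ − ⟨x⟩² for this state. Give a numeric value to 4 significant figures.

0.7717

Compute ⟨x⟩ and ⟨x²⟩ separately, then (Δx)² = ⟨x²⟩ − ⟨x⟩².
With sin²θ = (1 − cos2θ)/2 on 0 ≤ x ≤ L: ∫sin²(nπx/L) dx = L/2, ∫x·sin²(nπx/L) dx = L²/4, ∫x²·sin²(nπx/L) dx = L³·(1/6 − 1/(4n²π²)); higher powers xᵏ the same way, integrating xᵏ·cos(2nπx/L) by parts.
⟨x⟩ = 2.4300 and ⟨x²⟩ = 6.6766.
(Δx)² = 6.6766 − (2.4300)² = 0.77172.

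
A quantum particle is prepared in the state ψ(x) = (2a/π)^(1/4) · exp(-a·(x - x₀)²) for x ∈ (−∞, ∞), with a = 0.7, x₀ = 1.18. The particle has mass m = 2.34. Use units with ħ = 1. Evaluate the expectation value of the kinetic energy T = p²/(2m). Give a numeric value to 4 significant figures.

T = −(ħ²/2m) d²/dx², so ⟨T⟩ = −(ħ²/2m) ∫ ψ*·ψ'' dx; with m = 2.34.
Gaussian moments (u = x − x₀): ∫u^(2j)·e^(−2au²) du = (2j−1)!!/(4a)^j · √(π/(2a)), odd powers integrate to 0; here √(π/(2a)) = 1.4980. Derivatives: d/dx e^(−au²) = −2au·e^(−au²), d²/dx² e^(−au²) = (4a²u² − 2a)·e^(−au²).
⟨T⟩ = 0.14957.

0.1496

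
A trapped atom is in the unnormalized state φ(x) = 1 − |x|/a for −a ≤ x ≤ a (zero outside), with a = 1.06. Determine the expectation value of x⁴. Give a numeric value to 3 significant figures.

0.0361

⟨x⁴⟩ = ∫ x⁴·|φ|² dx / ∫|φ|² dx (integrals over the domain).
φ is even, so ∫ over [−a, a] = 2∫₀ᵃ with φ = 1 − x/a there: ∫₀ᵃ (1 − x/a)² dx = a/3, ∫₀ᵃ x²(1 − x/a)² dx = a³/30, ∫₀ᵃ x⁴(1 − x/a)² dx = a⁵/105.
State is unnormalized: ∫|φ|² dx = 0.70667, and ∫φ*·x⁴·φ dx = 0.025490, so ⟨x⁴⟩ = 0.025490 / 0.70667.
⟨x⁴⟩ = 0.036071.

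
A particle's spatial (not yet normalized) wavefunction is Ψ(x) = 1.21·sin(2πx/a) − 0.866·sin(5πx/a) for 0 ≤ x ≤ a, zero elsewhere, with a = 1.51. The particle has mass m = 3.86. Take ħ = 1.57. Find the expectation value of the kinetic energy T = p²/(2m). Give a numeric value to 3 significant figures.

T = −(ħ²/2m) d²/dx², so ⟨T⟩ = −(ħ²/2m) ∫ Ψ*·Ψ'' dx / ∫|Ψ|² dx; with m = 3.86.
d²/dx² sin(jπx/a) = −(jπ/a)²·sin(jπx/a); on 0 ≤ x ≤ a, ∫sin²(jπx/a) dx = a/2 and ∫sin(jπx/a)·sin(lπx/a) dx = 0 for j ≠ l, so only diagonal terms survive in ∫|Ψ|² and ∫Ψ·Ψ″; ∫Ψ·Ψ′ dx = [Ψ²/2] between the walls = 0.
State is unnormalized: ∫|Ψ|² dx = 1.6716, and ∫Ψ*·(−ħ²/2m · Ψ'') dx = 25.675, so ⟨T⟩ = 25.675 / 1.6716.
⟨T⟩ = 15.359.

15.4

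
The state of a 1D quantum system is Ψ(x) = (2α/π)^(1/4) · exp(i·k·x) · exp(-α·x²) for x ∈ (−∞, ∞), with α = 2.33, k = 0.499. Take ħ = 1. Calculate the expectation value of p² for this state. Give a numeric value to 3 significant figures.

p² Ψ = −ħ² d²Ψ/dx²; ⟨p²⟩ = −ħ² ∫ Ψ*·Ψ'' dx.
Gaussian moments: ∫x^(2j)·e^(−2αx²) dx = (2j−1)!!/(4α)^j · √(π/(2α)), odd powers integrate to 0; here √(π/(2α)) = 0.82107. Derivatives: Ψ′ = (ik − 2αx)·Ψ, Ψ″ = ((ik − 2αx)² − 2α)·Ψ; the odd-in-x pieces drop out.
⟨p²⟩ = 2.5790.

2.58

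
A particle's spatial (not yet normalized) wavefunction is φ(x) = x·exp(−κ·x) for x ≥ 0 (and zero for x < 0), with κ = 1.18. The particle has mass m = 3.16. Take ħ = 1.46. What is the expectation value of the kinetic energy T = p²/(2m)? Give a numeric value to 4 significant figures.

T = −(ħ²/2m) d²/dx², so ⟨T⟩ = −(ħ²/2m) ∫ φ*·φ'' dx / ∫|φ|² dx; with m = 3.16.
Differentiate x·exp(−κ·x) with the product rule; every integrand then reduces to terms xʲ·e^(−2κx) on [0, ∞), with ∫₀^∞ xʲ·e^(−2κx) dx = j!/(2κ)^(j+1).
State is unnormalized: ∫|φ|² dx = 0.15216, and ∫φ*·(−ħ²/2m · φ'') dx = 0.071457, so ⟨T⟩ = 0.071457 / 0.15216.
⟨T⟩ = 0.46963.

0.4696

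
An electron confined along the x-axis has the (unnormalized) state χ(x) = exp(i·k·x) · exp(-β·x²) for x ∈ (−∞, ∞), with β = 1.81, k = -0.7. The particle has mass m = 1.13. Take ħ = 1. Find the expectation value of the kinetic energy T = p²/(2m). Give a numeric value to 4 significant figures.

T = −(ħ²/2m) d²/dx², so ⟨T⟩ = −(ħ²/2m) ∫ χ*·χ'' dx / ∫|χ|² dx; with m = 1.13.
Gaussian moments: ∫x^(2j)·e^(−2βx²) dx = (2j−1)!!/(4β)^j · √(π/(2β)), odd powers integrate to 0; here √(π/(2β)) = 0.93158. Derivatives: χ′ = (ik − 2βx)·χ, χ″ = ((ik − 2βx)² − 2β)·χ; the odd-in-x pieces drop out.
State is unnormalized: ∫|χ|² dx = 0.93158, and ∫χ*·(−ħ²/2m · χ'') dx = 0.94807, so ⟨T⟩ = 0.94807 / 0.93158.
⟨T⟩ = 1.0177.

1.018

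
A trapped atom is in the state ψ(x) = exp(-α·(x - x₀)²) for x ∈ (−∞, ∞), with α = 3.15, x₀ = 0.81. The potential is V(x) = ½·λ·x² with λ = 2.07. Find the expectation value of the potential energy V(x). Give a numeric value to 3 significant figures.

⟨V⟩ = ∫ V(x)·|ψ|² dx / ∫|ψ|² dx.
Gaussian moments (u = x − x₀): ∫u^(2j)·e^(−2αu²) du = (2j−1)!!/(4α)^j · √(π/(2α)), odd powers integrate to 0; here √(π/(2α)) = 0.70616.
State is unnormalized: ∫|ψ|² dx = 0.70616, and ∫ψ*·V(x)·ψ dx = 0.53754, so ⟨V⟩ = 0.53754 / 0.70616.
⟨V⟩ = 0.76121.

0.761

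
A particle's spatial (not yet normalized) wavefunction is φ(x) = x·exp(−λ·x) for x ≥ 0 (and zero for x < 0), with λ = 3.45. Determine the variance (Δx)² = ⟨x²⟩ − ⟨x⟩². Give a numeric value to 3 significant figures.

Compute ⟨x⟩ and ⟨x²⟩ separately, then (Δx)² = ⟨x²⟩ − ⟨x⟩².
Every integrand reduces to terms xʲ·e^(−2λx) on [0, ∞); use ∫₀^∞ xʲ·e^(−2λx) dx = j!/(2λ)^(j+1).
Normalization: ∫|φ|² dx = 0.0060881.
⟨x⟩ = 0.43478 and ⟨x²⟩ = 0.25205.
(Δx)² = 0.25205 − (0.43478)² = 0.063012.

0.0630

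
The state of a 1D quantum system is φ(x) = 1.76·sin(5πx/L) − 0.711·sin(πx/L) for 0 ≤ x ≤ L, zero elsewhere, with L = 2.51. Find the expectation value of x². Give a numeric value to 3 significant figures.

2.01

⟨x²⟩ = ∫ x²·|φ|² dx / ∫|φ|² dx (integrals over the domain).
On 0 ≤ x ≤ L (j ≠ l): ∫sin²(jπx/L) dx = L/2, ∫sin(jπx/L)·sin(lπx/L) dx = 0; diagonal moments ∫x·sin²(jπx/L) dx = L²/4, ∫x²·sin²(jπx/L) dx = L³·(1/6 − 1/(4j²π²)); cross terms ∫x·sin(jπx/L)·sin(lπx/L) dx = 0 for j + l even and −4jlL²/(π²(j² − l²)²) for j + l odd, ∫x²·sin(jπx/L)·sin(lπx/L) dx = (−1)^(j+l)·4jlL³/(π²(j² − l²)²); higher powers the same way via product-to-sum and parts.
State is unnormalized: ∫|φ|² dx = 4.5219, and ∫φ*·x²·φ dx = 9.1048, so ⟨x²⟩ = 9.1048 / 4.5219.
⟨x²⟩ = 2.0135.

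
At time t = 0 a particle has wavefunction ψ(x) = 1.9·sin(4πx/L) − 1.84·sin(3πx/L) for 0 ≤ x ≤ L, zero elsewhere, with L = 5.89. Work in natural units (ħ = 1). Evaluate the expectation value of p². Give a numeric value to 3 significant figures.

p² ψ = −ħ² d²ψ/dx²; ⟨p²⟩ = −ħ² ∫ ψ*·ψ'' dx / ∫|ψ|² dx.
d²/dx² sin(jπx/L) = −(jπ/L)²·sin(jπx/L); on 0 ≤ x ≤ L, ∫sin²(jπx/L) dx = L/2 and ∫sin(jπx/L)·sin(lπx/L) dx = 0 for j ≠ l, so only diagonal terms survive in ∫|ψ|² and ∫ψ·ψ″; ∫ψ·ψ′ dx = [ψ²/2] between the walls = 0.
State is unnormalized: ∫|ψ|² dx = 20.602, and ∫ψ*·(−ħ² ψ'') dx = 73.922, so ⟨p²⟩ = 73.922 / 20.602.
⟨p²⟩ = 3.5881.

3.59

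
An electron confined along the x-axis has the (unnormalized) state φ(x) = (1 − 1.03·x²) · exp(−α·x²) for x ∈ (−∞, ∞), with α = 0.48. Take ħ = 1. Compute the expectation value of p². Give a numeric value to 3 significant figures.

2.48

p² φ = −ħ² d²φ/dx²; ⟨p²⟩ = −ħ² ∫ φ*·φ'' dx / ∫|φ|² dx.
Expand each integrand as polynomial × e^(−2αx²) and use ∫x^(2j)·e^(−2αx²) dx = (2j−1)!!/(4α)^j · √(π/(2α)), odd powers → 0; here √(π/(2α)) = 1.8090. Differentiate with the product rule, d/dx e^(−αx²) = −2αx·e^(−αx²).
State is unnormalized: ∫|φ|² dx = 1.4299, and ∫φ*·(−ħ² φ'') dx = 3.5492, so ⟨p²⟩ = 3.5492 / 1.4299.
⟨p²⟩ = 2.4821.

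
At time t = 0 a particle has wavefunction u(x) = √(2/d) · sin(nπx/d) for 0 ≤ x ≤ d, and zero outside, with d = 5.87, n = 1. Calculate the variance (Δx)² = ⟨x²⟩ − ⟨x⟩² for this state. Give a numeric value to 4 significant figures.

1.126

Compute ⟨x⟩ and ⟨x²⟩ separately, then (Δx)² = ⟨x²⟩ − ⟨x⟩².
With sin²θ = (1 − cos2θ)/2 on 0 ≤ x ≤ d: ∫sin²(nπx/d) dx = d/2, ∫x·sin²(nπx/d) dx = d²/4, ∫x²·sin²(nπx/d) dx = d³·(1/6 − 1/(4n²π²)); higher powers xᵏ the same way, integrating xᵏ·cos(2nπx/d) by parts.
⟨x⟩ = 2.9350 and ⟨x²⟩ = 9.7400.
(Δx)² = 9.7400 − (2.9350)² = 1.1258.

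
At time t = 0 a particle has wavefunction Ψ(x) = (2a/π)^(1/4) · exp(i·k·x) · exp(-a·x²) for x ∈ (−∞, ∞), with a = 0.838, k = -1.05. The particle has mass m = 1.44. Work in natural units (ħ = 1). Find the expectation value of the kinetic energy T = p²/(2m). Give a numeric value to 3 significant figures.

T = −(ħ²/2m) d²/dx², so ⟨T⟩ = −(ħ²/2m) ∫ Ψ*·Ψ'' dx; with m = 1.44.
Gaussian moments: ∫x^(2j)·e^(−2ax²) dx = (2j−1)!!/(4a)^j · √(π/(2a)), odd powers integrate to 0; here √(π/(2a)) = 1.3691. Derivatives: Ψ′ = (ik − 2ax)·Ψ, Ψ″ = ((ik − 2ax)² − 2a)·Ψ; the odd-in-x pieces drop out.
⟨T⟩ = 0.67378.

0.674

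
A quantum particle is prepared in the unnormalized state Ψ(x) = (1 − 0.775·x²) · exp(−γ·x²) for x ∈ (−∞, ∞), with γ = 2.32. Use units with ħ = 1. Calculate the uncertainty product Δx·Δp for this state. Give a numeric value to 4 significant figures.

0.5016

Δx = √(⟨x²⟩−⟨x⟩²), Δp = √(⟨p²⟩−⟨p⟩²).
Expand each integrand as polynomial × e^(−2γx²) and use ∫x^(2j)·e^(−2γx²) dx = (2j−1)!!/(4γ)^j · √(π/(2γ)), odd powers → 0; here √(π/(2γ)) = 0.82284. Differentiate with the product rule, d/dx e^(−γx²) = −2γx·e^(−γx²).
Normalization: ∫|Ψ|² dx = 0.70262.
⟨x⟩ = 0.0000, ⟨x²⟩ = 0.076164 ⇒ Δx = 0.27598.
⟨p⟩ = 0.0000, ⟨p²⟩ = 3.3034 ⇒ Δp = 1.8175.
Δx·Δp = 0.50160.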